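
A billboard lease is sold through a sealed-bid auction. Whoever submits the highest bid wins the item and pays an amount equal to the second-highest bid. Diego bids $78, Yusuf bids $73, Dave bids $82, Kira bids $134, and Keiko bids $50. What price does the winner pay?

Price paid: $82.

Ranking the bids: Kira $134 > Dave $82 > Diego $78 > Yusuf $73 > Keiko $50.
Kira has the highest bid, so Kira wins.
The second-highest bid is $82, so that is what Kira pays.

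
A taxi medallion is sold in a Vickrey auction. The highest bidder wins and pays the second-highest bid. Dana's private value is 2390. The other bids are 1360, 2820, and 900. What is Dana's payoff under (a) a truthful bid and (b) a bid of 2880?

The highest competing bid is 2820.
Bidding truthfully at 2390: the top bid is 2820 (a rival), so Dana loses. Payoff = 0.
Bidding 2880: Dana has the top bid, wins, and pays the second-highest bid 2820. Payoff = 2390 − 2820 = -430.
Deviating from a truthful bid can only lose payoff in a second-price auction — never gain.

(a) 0  (b) -430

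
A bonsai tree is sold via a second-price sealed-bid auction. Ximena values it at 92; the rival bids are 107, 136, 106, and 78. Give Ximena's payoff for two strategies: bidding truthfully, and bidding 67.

The highest competing bid is 136.
Bidding truthfully at 92: the top bid is 136 (a rival), so Ximena loses. Payoff = 0.
Bidding 67: the top bid is 136 (a rival), so Ximena loses. Payoff = 0.
The bid only affects whether you win, not the price — here both bids land on the same side of the top rival bid, so the deviation is payoff-neutral.

(a) 0  (b) 0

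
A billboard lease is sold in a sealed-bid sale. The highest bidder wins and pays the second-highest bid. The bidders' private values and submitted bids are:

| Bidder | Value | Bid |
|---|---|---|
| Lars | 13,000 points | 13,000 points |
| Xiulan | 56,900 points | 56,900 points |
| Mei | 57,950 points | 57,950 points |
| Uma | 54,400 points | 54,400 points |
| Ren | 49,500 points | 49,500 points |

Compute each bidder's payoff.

Sorted high to low: Mei 57,950 points > Xiulan 56,900 points > Uma 54,400 points > Ren 49,500 points > Lars 13,000 points.
Mei has the top bid and wins; the price is the second-highest bid, 56,900 points.
Mei's payoff = 57,950 points − 56,900 points = 1,050 points. All other bidders lose, so their payoff is 0.

Lars 0 points, Xiulan 0 points, Mei 1,050 points, Uma 0 points, Ren 0 points.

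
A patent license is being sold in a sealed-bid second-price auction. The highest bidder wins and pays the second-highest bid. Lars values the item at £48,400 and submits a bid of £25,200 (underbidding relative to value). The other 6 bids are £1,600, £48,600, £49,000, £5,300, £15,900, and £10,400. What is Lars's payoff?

Payoff = £0.

Highest competing bid: £49,000.
Lars's bid £25,200 is not the highest, so Lars loses, pays nothing, and earns zero payoff.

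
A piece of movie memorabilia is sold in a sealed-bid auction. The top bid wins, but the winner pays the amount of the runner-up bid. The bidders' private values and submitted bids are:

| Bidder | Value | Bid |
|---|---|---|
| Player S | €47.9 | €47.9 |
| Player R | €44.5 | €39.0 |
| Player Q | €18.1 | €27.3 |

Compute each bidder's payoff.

Ranking the bids: Player S €47.9; Player R €39.0; Player Q €27.3.
Player S has the top bid and wins; the price is the second-highest bid, €39.0.
Player S's payoff = €47.9 − €39.0 = €8.9. All other bidders lose, so their payoff is 0.

Player S €8.9, Player R €0.0, Player Q €0.0.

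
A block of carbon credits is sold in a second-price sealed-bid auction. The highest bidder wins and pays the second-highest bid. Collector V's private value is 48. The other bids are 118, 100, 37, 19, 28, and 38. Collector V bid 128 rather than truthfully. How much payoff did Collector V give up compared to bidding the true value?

Regret: 70.

The highest competing bid is 118.
Bidding truthfully at 48: the top bid is 118 (a rival), so Collector V loses. Payoff = 0.
Bidding 128: Collector V has the top bid, wins, and pays the second-highest bid 118. Payoff = 48 − 118 = -70.
Regret = truthful payoff − actual payoff = 0 − -70 = 70.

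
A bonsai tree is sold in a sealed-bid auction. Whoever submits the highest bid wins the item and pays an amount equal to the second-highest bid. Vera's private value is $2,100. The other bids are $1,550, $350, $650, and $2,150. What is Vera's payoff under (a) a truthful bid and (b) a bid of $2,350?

The highest competing bid is $2,150.
Bidding truthfully at $2,100: the top bid is $2,150 (a rival), so Vera loses. Payoff = $0.
Bidding $2,350: Vera has the top bid, wins, and pays the second-highest bid $2,150. Payoff = $2,100 − $2,150 = -$50.
This is the dominant-strategy logic: truthful bidding weakly beats any alternative.

Truthful: $0; alternative: -$50.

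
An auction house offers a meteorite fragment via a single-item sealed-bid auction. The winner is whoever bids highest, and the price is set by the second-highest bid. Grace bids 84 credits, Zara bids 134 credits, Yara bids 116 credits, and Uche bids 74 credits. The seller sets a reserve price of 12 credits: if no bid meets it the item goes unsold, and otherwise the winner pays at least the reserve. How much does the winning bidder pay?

Price paid: 116 credits.

Ranking the bids: Zara 134 credits > Yara 116 credits > Grace 84 credits > Uche 74 credits.
Zara has the highest bid, so Zara wins.
The second-highest bid is 116 credits, which exceeds the reserve, so that sets the price.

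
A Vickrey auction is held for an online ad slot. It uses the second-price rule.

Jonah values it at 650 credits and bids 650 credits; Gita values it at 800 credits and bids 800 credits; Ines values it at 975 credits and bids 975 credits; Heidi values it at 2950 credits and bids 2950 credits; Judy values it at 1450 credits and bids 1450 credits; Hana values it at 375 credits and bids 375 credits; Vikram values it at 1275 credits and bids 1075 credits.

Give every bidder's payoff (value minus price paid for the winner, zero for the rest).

Ranking the bids: Heidi 2950 credits, then Judy 1450 credits, then Vikram 1075 credits, then Ines 975 credits, then Gita 800 credits, then Jonah 650 credits, then Hana 375 credits.
Heidi has the top bid and wins; the price is the second-highest bid, 1450 credits.
Heidi's payoff = 2950 credits − 1450 credits = 1500 credits. All other bidders lose, so their payoff is 0.

Jonah 0 credits, Gita 0 credits, Ines 0 credits, Heidi 1500 credits, Judy 0 credits, Hana 0 credits, Vikram 0 credits.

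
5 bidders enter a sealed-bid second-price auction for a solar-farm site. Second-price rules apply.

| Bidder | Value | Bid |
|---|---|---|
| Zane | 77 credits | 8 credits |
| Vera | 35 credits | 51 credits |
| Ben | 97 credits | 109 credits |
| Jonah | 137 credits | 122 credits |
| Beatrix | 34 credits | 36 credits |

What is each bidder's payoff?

Zane 0 credits, Vera 0 credits, Ben 0 credits, Jonah 28 credits, Beatrix 0 credits.

Bids in descending order: Jonah 122 credits; Ben 109 credits; Vera 51 credits; Beatrix 36 credits; Zane 8 credits.
Jonah has the top bid and wins; the price is the second-highest bid, 109 credits.
Jonah's payoff = 137 credits − 109 credits = 28 credits. All other bidders lose, so their payoff is 0.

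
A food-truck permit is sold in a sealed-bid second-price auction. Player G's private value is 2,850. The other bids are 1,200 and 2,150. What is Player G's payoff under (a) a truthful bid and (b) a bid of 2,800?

The highest competing bid is 2,150.
Bidding truthfully at 2,850: Player G has the top bid, wins, and pays the second-highest bid 2,150. Payoff = 2,850 − 2,150 = 700.
Bidding 2,800: Player G has the top bid, wins, and pays the second-highest bid 2,150. Payoff = 2,850 − 2,150 = 700.
The bid only affects whether you win, not the price — here both bids land on the same side of the top rival bid, so the deviation is payoff-neutral.

(a) 700  (b) 700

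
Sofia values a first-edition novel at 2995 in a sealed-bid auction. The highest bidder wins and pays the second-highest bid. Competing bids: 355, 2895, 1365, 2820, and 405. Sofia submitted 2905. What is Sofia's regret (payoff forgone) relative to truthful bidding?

Regret: 0.

The highest competing bid is 2895.
Bidding truthfully at 2995: Sofia has the top bid, wins, and pays the second-highest bid 2895. Payoff = 2995 − 2895 = 100.
Bidding 2905: Sofia has the top bid, wins, and pays the second-highest bid 2895. Payoff = 2995 − 2895 = 100.
Regret = truthful payoff − actual payoff = 100 − 100 = 0.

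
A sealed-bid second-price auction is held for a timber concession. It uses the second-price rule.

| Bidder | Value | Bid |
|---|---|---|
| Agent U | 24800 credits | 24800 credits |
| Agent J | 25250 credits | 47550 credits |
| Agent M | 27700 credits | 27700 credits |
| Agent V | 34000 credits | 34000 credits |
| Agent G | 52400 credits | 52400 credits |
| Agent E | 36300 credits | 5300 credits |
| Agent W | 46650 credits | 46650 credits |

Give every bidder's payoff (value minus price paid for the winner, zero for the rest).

Ordered from highest: Agent G 52400 credits; Agent J 47550 credits; Agent W 46650 credits; Agent V 34000 credits; Agent M 27700 credits; Agent U 24800 credits; Agent E 5300 credits.
Agent G has the top bid and wins; the price is the second-highest bid, 47550 credits.
Agent G's payoff = 52400 credits − 47550 credits = 4850 credits. All other bidders lose, so their payoff is 0.

Agent U 0 credits, Agent J 0 credits, Agent M 0 credits, Agent V 0 credits, Agent G 4850 credits, Agent E 0 credits, Agent W 0 credits.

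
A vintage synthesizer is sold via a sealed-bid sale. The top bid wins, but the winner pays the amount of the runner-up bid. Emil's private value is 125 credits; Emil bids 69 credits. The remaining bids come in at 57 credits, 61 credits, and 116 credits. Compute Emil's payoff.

Highest competing bid: 116 credits.
Emil's bid 69 credits is not the highest, so Emil loses, pays nothing, and earns zero payoff.

Emil's payoff: 0 credits.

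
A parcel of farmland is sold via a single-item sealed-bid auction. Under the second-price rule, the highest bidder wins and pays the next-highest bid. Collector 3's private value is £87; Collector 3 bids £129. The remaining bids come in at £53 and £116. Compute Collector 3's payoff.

Highest competing bid: £116.
Collector 3's bid £129 is the highest overall, so Collector 3 wins and pays the second-highest bid, £116.
Payoff = value − price = £87 − £116 = -£29.

-£29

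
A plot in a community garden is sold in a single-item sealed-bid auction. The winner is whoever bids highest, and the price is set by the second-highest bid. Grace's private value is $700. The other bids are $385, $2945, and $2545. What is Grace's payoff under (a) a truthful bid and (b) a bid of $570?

(a) $0  (b) $0

The highest competing bid is $2945.
Bidding truthfully at $700: the top bid is $2945 (a rival), so Grace loses. Payoff = $0.
Bidding $570: the top bid is $2945 (a rival), so Grace loses. Payoff = $0.
The bid only affects whether you win, not the price — here both bids land on the same side of the top rival bid, so the deviation is payoff-neutral.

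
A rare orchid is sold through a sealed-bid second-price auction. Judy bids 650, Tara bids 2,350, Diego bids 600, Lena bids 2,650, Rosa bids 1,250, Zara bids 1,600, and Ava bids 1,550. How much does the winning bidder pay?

Ordered from highest: Lena 2,650, then Tara 2,350, then Zara 1,600, then Ava 1,550, then Rosa 1,250, then Judy 650, then Diego 600.
Lena has the highest bid, so Lena wins.
The second-highest bid is 2,350, so that is what Lena pays.

Price paid: 2,350.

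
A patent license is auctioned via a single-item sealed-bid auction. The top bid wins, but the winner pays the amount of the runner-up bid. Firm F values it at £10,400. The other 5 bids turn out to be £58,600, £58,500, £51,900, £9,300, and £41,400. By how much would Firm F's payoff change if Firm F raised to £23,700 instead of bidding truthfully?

The highest competing bid is £58,600.
Bidding truthfully at £10,400: the top bid is £58,600 (a rival), so Firm F loses. Payoff = £0.
Bidding £23,700: the top bid is £58,600 (a rival), so Firm F loses. Payoff = £0.
Change = £0 − £0 = £0.
The bid only affects whether you win, not the price — here both bids land on the same side of the top rival bid, so the deviation is payoff-neutral.

Change in payoff: £0.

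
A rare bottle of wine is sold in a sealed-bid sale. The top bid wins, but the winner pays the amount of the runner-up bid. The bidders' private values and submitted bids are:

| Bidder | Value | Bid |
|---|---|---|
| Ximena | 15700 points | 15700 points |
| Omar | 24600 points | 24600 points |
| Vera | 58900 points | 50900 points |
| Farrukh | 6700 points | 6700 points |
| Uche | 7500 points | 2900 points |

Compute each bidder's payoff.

Ranking the bids: Vera 50900 points, then Omar 24600 points, then Ximena 15700 points, then Farrukh 6700 points, then Uche 2900 points.
Vera has the top bid and wins; the price is the second-highest bid, 24600 points.
Vera's payoff = 58900 points − 24600 points = 34300 points. All other bidders lose, so their payoff is 0.

Ximena 0 points, Omar 0 points, Vera 34300 points, Farrukh 0 points, Uche 0 points.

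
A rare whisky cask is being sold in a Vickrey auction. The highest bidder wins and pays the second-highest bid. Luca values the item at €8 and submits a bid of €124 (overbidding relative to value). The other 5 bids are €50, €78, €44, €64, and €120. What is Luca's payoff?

Highest competing bid: €120.
Luca's bid €124 is the highest overall, so Luca wins and pays the second-highest bid, €120.
Payoff = value − price = €8 − €120 = -€112.
Overbidding won the item at a price above value — truthful bidding would have avoided this loss.

-€112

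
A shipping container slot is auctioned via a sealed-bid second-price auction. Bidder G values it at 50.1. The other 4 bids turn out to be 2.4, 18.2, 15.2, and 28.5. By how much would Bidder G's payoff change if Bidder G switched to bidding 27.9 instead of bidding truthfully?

Change in payoff: -21.6.

The highest competing bid is 28.5.
Bidding truthfully at 50.1: Bidder G has the top bid, wins, and pays the second-highest bid 28.5. Payoff = 50.1 − 28.5 = 21.6.
Bidding 27.9: the top bid is 28.5 (a rival), so Bidder G loses. Payoff = 0.0.
Change = 0.0 − 21.6 = -21.6.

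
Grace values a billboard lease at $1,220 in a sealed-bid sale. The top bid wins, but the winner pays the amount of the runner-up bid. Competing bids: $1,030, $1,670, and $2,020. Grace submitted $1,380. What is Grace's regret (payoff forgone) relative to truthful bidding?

Payoff forgone: $0.

The highest competing bid is $2,020.
Bidding truthfully at $1,220: the top bid is $2,020 (a rival), so Grace loses. Payoff = $0.
Bidding $1,380: the top bid is $2,020 (a rival), so Grace loses. Payoff = $0.
Regret = truthful payoff − actual payoff = $0 − $0 = $0.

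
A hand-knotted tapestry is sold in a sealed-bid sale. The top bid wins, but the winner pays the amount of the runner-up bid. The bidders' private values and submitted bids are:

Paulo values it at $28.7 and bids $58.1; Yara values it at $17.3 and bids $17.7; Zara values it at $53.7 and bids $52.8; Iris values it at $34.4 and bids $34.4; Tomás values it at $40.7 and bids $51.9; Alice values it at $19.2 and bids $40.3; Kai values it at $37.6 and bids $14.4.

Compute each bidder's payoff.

Ordered from highest: Paulo $58.1; Zara $52.8; Tomás $51.9; Alice $40.3; Iris $34.4; Yara $17.7; Kai $14.4.
Paulo has the top bid and wins; the price is the second-highest bid, $52.8.
Paulo's payoff = $28.7 − $52.8 = -$24.1. All other bidders lose, so their payoff is 0.

Paulo -$24.1, Yara $0.0, Zara $0.0, Iris $0.0, Tomás $0.0, Alice $0.0, Kai $0.0.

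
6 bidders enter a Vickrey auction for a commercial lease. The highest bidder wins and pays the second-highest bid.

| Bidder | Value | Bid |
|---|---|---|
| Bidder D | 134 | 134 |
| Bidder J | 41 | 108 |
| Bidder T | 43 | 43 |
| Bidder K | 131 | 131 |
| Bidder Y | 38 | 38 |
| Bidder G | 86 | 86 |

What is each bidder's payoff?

Payoffs: Bidder D 3, Bidder J 0, Bidder T 0, Bidder K 0, Bidder Y 0, Bidder G 0.

Ranking the bids: Bidder D 134 > Bidder K 131 > Bidder J 108 > Bidder G 86 > Bidder T 43 > Bidder Y 38.
Bidder D has the top bid and wins; the price is the second-highest bid, 131.
Bidder D's payoff = 134 − 131 = 3. All other bidders lose, so their payoff is 0.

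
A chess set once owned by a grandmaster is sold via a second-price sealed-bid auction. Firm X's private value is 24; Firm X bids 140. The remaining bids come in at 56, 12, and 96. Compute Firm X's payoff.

Firm X's payoff: -72.

Highest competing bid: 96.
Firm X's bid 140 is the highest overall, so Firm X wins and pays the second-highest bid, 96.
Payoff = value − price = 24 − 96 = -72.
Overbidding won the item at a price above value — truthful bidding would have avoided this loss.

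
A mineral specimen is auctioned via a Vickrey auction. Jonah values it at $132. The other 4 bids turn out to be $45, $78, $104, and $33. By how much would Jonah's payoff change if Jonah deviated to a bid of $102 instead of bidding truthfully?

-$28

The highest competing bid is $104.
Bidding truthfully at $132: Jonah has the top bid, wins, and pays the second-highest bid $104. Payoff = $132 − $104 = $28.
Bidding $102: the top bid is $104 (a rival), so Jonah loses. Payoff = $0.
Change = $0 − $28 = -$28.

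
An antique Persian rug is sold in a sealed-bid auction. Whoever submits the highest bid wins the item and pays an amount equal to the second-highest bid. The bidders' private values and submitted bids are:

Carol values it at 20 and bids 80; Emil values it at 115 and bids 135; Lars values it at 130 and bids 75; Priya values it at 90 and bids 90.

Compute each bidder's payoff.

Ordered from highest: Emil 135; Priya 90; Carol 80; Lars 75.
Emil has the top bid and wins; the price is the second-highest bid, 90.
Emil's payoff = 115 − 90 = 25. All other bidders lose, so their payoff is 0.

Payoffs: Carol 0, Emil 25, Lars 0, Priya 0.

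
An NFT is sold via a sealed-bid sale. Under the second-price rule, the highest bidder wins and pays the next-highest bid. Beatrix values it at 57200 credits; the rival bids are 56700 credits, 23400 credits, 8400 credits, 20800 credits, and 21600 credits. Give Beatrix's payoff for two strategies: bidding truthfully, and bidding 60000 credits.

(a) 500 credits  (b) 500 credits

The highest competing bid is 56700 credits.
Bidding truthfully at 57200 credits: Beatrix has the top bid, wins, and pays the second-highest bid 56700 credits. Payoff = 57200 credits − 56700 credits = 500 credits.
Bidding 60000 credits: Beatrix has the top bid, wins, and pays the second-highest bid 56700 credits. Payoff = 57200 credits − 56700 credits = 500 credits.
The bid only affects whether you win, not the price — here both bids land on the same side of the top rival bid, so the deviation is payoff-neutral.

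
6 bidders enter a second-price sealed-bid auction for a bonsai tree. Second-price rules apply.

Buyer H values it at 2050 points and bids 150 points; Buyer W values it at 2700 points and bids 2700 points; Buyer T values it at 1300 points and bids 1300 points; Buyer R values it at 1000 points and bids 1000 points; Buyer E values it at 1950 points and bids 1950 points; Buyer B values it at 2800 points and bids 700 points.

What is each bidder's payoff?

Payoffs: Buyer H 0 points, Buyer W 750 points, Buyer T 0 points, Buyer R 0 points, Buyer E 0 points, Buyer B 0 points.

Ranking the bids: Buyer W 2700 points, then Buyer E 1950 points, then Buyer T 1300 points, then Buyer R 1000 points, then Buyer B 700 points, then Buyer H 150 points.
Buyer W has the top bid and wins; the price is the second-highest bid, 1950 points.
Buyer W's payoff = 2700 points − 1950 points = 750 points. All other bidders lose, so their payoff is 0.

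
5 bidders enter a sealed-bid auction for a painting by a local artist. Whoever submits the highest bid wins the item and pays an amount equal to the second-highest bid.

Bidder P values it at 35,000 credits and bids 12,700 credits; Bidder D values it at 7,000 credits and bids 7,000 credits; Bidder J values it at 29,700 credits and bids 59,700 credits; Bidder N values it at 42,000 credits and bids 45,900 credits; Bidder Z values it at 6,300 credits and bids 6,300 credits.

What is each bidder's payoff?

Payoffs: Bidder P 0 credits, Bidder D 0 credits, Bidder J -16,200 credits, Bidder N 0 credits, Bidder Z 0 credits.

Ordered from highest: Bidder J 59,700 credits > Bidder N 45,900 credits > Bidder P 12,700 credits > Bidder D 7,000 credits > Bidder Z 6,300 credits.
Bidder J has the top bid and wins; the price is the second-highest bid, 45,900 credits.
Bidder J's payoff = 29,700 credits − 45,900 credits = -16,200 credits. All other bidders lose, so their payoff is 0.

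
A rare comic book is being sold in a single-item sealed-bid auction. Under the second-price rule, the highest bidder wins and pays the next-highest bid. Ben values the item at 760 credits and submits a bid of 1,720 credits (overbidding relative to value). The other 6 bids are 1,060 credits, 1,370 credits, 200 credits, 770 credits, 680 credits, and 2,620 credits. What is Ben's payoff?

Payoff = 0 credits.

Highest competing bid: 2,620 credits.
Ben's bid 1,720 credits is not the highest, so Ben loses, pays nothing, and earns zero payoff.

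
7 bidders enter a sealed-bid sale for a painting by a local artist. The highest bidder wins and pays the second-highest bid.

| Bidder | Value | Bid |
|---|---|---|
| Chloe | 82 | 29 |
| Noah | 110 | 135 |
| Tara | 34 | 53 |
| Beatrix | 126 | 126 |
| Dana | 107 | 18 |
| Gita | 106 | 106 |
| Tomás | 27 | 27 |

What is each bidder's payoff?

Ordered from highest: Noah 135 > Beatrix 126 > Gita 106 > Tara 53 > Chloe 29 > Tomás 27 > Dana 18.
Noah has the top bid and wins; the price is the second-highest bid, 126.
Noah's payoff = 110 − 126 = -16. All other bidders lose, so their payoff is 0.

Payoffs: Chloe 0, Noah -16, Tara 0, Beatrix 0, Dana 0, Gita 0, Tomás 0.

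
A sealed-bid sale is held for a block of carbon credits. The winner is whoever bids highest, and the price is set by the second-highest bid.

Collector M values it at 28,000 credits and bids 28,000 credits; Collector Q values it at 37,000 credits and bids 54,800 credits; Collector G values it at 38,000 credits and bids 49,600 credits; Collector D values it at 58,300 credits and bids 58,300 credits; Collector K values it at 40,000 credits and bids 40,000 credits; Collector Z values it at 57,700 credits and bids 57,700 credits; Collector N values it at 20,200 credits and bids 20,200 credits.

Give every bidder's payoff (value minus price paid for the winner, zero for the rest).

Payoffs: Collector M 0 credits, Collector Q 0 credits, Collector G 0 credits, Collector D 600 credits, Collector K 0 credits, Collector Z 0 credits, Collector N 0 credits.

Ordered from highest: Collector D 58,300 credits; Collector Z 57,700 credits; Collector Q 54,800 credits; Collector G 49,600 credits; Collector K 40,000 credits; Collector M 28,000 credits; Collector N 20,200 credits.
Collector D has the top bid and wins; the price is the second-highest bid, 57,700 credits.
Collector D's payoff = 58,300 credits − 57,700 credits = 600 credits. All other bidders lose, so their payoff is 0.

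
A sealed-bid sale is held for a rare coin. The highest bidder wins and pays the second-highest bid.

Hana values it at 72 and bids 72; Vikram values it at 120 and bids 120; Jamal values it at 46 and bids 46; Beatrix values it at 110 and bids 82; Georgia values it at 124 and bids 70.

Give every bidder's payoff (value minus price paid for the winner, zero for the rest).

Hana 0, Vikram 38, Jamal 0, Beatrix 0, Georgia 0.

Bids in descending order: Vikram 120, then Beatrix 82, then Hana 72, then Georgia 70, then Jamal 46.
Vikram has the top bid and wins; the price is the second-highest bid, 82.
Vikram's payoff = 120 − 82 = 38. All other bidders lose, so their payoff is 0.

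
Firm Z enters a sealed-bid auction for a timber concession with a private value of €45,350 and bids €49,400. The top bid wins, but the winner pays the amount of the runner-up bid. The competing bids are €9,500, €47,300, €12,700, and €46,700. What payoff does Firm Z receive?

-€1,950

Highest competing bid: €47,300.
Firm Z's bid €49,400 is the highest overall, so Firm Z wins and pays the second-highest bid, €47,300.
Payoff = value − price = €45,350 − €47,300 = -€1,950.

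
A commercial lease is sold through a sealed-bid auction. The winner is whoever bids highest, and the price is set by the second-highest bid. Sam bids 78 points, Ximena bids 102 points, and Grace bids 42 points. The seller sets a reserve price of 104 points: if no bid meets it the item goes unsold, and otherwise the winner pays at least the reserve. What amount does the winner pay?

Ranking the bids: Ximena 102 points; Sam 78 points; Grace 42 points.
The top bid 102 points is below the reserve 104 points, so the item goes unsold and nothing is paid.

unsold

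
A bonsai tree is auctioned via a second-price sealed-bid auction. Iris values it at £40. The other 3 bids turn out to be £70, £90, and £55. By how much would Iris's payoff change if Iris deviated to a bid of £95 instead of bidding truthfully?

The highest competing bid is £90.
Bidding truthfully at £40: the top bid is £90 (a rival), so Iris loses. Payoff = £0.
Bidding £95: Iris has the top bid, wins, and pays the second-highest bid £90. Payoff = £40 − £90 = -£50.
Change = -£50 − £0 = -£50.

Payoff change: -£50.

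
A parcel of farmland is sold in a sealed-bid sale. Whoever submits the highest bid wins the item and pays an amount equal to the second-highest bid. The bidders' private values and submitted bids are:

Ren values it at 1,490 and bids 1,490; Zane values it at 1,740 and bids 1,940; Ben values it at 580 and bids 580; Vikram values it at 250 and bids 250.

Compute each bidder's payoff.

Ranking the bids: Zane 1,940; Ren 1,490; Ben 580; Vikram 250.
Zane has the top bid and wins; the price is the second-highest bid, 1,490.
Zane's payoff = 1,740 − 1,490 = 250. All other bidders lose, so their payoff is 0.

Ren 0, Zane 250, Ben 0, Vikram 0.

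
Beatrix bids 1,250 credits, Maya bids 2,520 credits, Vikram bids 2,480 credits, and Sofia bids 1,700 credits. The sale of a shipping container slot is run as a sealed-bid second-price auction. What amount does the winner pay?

Ordered from highest: Maya 2,520 credits, then Vikram 2,480 credits, then Sofia 1,700 credits, then Beatrix 1,250 credits.
Maya has the highest bid, so Maya wins.
The second-highest bid is 2,480 credits, so that is what Maya pays.

2,480 credits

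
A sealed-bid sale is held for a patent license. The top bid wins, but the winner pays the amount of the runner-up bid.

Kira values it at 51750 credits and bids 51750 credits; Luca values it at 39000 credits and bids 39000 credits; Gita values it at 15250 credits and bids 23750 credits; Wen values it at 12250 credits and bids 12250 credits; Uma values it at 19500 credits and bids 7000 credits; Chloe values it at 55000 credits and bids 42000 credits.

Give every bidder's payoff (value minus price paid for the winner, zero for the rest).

Payoffs: Kira 9750 credits, Luca 0 credits, Gita 0 credits, Wen 0 credits, Uma 0 credits, Chloe 0 credits.

Ordered from highest: Kira 51750 credits; Chloe 42000 credits; Luca 39000 credits; Gita 23750 credits; Wen 12250 credits; Uma 7000 credits.
Kira has the top bid and wins; the price is the second-highest bid, 42000 credits.
Kira's payoff = 51750 credits − 42000 credits = 9750 credits. All other bidders lose, so their payoff is 0.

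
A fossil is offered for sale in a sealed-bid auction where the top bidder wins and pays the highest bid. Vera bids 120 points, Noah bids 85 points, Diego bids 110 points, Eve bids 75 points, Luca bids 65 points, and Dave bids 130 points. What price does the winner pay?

The winner pays 130 points.

Sorted high to low: Dave 130 points; Vera 120 points; Diego 110 points; Noah 85 points; Eve 75 points; Luca 65 points.
Dave is the highest bidder, so Dave wins.
Under the first-price rule, the price is the highest bid: 130 points.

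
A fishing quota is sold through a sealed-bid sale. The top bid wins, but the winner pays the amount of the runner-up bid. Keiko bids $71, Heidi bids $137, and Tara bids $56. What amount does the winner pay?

Ordered from highest: Heidi $137; Keiko $71; Tara $56.
Heidi has the highest bid, so Heidi wins.
The second-highest bid is $71, so that is what Heidi pays.

The winner pays $71.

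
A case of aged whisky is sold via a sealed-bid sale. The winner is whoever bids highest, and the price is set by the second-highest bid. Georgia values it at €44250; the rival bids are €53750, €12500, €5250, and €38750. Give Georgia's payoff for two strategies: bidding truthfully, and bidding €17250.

Truthful: €0; alternative: €0.

The highest competing bid is €53750.
Bidding truthfully at €44250: the top bid is €53750 (a rival), so Georgia loses. Payoff = €0.
Bidding €17250: the top bid is €53750 (a rival), so Georgia loses. Payoff = €0.
The bid only affects whether you win, not the price — here both bids land on the same side of the top rival bid, so the deviation is payoff-neutral.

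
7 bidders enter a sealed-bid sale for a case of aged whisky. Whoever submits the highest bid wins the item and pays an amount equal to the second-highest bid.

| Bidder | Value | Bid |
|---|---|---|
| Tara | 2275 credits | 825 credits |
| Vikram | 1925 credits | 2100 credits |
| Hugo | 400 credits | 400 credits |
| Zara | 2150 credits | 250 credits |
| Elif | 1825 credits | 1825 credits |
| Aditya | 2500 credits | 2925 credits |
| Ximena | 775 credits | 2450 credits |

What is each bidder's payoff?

Tara 0 credits, Vikram 0 credits, Hugo 0 credits, Zara 0 credits, Elif 0 credits, Aditya 50 credits, Ximena 0 credits.

Sorted high to low: Aditya 2925 credits, then Ximena 2450 credits, then Vikram 2100 credits, then Elif 1825 credits, then Tara 825 credits, then Hugo 400 credits, then Zara 250 credits.
Aditya has the top bid and wins; the price is the second-highest bid, 2450 credits.
Aditya's payoff = 2500 credits − 2450 credits = 50 credits. All other bidders lose, so their payoff is 0.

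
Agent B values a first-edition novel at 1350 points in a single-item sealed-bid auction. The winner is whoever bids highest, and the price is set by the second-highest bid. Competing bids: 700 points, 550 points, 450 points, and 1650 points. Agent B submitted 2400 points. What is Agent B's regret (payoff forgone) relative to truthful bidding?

The highest competing bid is 1650 points.
Bidding truthfully at 1350 points: the top bid is 1650 points (a rival), so Agent B loses. Payoff = 0 points.
Bidding 2400 points: Agent B has the top bid, wins, and pays the second-highest bid 1650 points. Payoff = 1350 points − 1650 points = -300 points.
Regret = truthful payoff − actual payoff = 0 points − -300 points = 300 points.

Payoff forgone: 300 points.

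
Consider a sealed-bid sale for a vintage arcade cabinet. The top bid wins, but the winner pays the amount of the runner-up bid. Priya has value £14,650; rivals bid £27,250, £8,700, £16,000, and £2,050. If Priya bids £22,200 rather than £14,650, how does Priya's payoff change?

Change in payoff: £0.

The highest competing bid is £27,250.
Bidding truthfully at £14,650: the top bid is £27,250 (a rival), so Priya loses. Payoff = £0.
Bidding £22,200: the top bid is £27,250 (a rival), so Priya loses. Payoff = £0.
Change = £0 − £0 = £0.
The bid only affects whether you win, not the price — here both bids land on the same side of the top rival bid, so the deviation is payoff-neutral.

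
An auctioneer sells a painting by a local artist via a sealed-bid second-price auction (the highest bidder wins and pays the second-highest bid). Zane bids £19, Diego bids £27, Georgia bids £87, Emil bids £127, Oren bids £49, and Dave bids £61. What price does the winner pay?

Bids in descending order: Emil £127, then Georgia £87, then Dave £61, then Oren £49, then Diego £27, then Zane £19.
Emil is the highest bidder, so Emil wins.
Under the second-price rule, the price is the second-highest bid: £87.

£87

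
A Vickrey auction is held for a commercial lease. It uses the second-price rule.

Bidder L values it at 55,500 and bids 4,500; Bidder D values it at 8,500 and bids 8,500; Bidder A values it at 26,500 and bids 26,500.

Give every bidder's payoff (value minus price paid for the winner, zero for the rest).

Bidder L 0, Bidder D 0, Bidder A 18,000.

Ranking the bids: Bidder A 26,500; Bidder D 8,500; Bidder L 4,500.
Bidder A has the top bid and wins; the price is the second-highest bid, 8,500.
Bidder A's payoff = 26,500 − 8,500 = 18,000. All other bidders lose, so their payoff is 0.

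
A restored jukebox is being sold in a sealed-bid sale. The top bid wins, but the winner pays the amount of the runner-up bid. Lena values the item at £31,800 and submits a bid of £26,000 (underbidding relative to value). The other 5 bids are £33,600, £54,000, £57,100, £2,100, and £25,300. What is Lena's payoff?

Highest competing bid: £57,100.
Lena's bid £26,000 is not the highest, so Lena loses, pays nothing, and earns zero payoff.

Lena's payoff: £0.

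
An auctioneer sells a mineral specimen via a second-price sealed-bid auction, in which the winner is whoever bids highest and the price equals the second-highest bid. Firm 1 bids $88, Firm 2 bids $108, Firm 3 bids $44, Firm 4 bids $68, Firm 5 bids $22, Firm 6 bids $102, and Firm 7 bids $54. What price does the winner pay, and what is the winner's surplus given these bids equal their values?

Price $102; surplus $6.

Ranking the bids: Firm 2 $108, then Firm 6 $102, then Firm 1 $88, then Firm 4 $68, then Firm 7 $54, then Firm 3 $44, then Firm 5 $22.
Firm 2 is the highest bidder, so Firm 2 wins.
Under the second-price rule, the price is the second-highest bid: $102.
Surplus = $108 − $102 = $6.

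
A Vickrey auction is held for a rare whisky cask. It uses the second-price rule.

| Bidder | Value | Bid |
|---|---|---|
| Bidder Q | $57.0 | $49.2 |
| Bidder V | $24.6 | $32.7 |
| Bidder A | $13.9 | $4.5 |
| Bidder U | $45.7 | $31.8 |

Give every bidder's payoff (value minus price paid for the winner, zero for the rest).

Bidder Q $24.3, Bidder V $0.0, Bidder A $0.0, Bidder U $0.0.

Sorted high to low: Bidder Q $49.2, then Bidder V $32.7, then Bidder U $31.8, then Bidder A $4.5.
Bidder Q has the top bid and wins; the price is the second-highest bid, $32.7.
Bidder Q's payoff = $57.0 − $32.7 = $24.3. All other bidders lose, so their payoff is 0.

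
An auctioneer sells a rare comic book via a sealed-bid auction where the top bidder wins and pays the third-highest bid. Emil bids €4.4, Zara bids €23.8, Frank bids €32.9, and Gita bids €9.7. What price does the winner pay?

Price paid: €9.7.

Bids in descending order: Frank €32.9; Zara €23.8; Gita €9.7; Emil €4.4.
Frank is the highest bidder, so Frank wins.
Under the third-price rule, the price is the third-highest bid: €9.7.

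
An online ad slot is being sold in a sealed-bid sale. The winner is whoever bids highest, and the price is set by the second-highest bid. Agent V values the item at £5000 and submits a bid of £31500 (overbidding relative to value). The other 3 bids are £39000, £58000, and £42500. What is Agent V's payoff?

Highest competing bid: £58000.
Agent V's bid £31500 is not the highest, so Agent V loses, pays nothing, and earns zero payoff.

£0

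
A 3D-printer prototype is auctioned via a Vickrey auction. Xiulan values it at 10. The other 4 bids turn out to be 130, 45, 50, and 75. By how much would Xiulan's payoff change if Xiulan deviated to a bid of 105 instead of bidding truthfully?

0

The highest competing bid is 130.
Bidding truthfully at 10: the top bid is 130 (a rival), so Xiulan loses. Payoff = 0.
Bidding 105: the top bid is 130 (a rival), so Xiulan loses. Payoff = 0.
Change = 0 − 0 = 0.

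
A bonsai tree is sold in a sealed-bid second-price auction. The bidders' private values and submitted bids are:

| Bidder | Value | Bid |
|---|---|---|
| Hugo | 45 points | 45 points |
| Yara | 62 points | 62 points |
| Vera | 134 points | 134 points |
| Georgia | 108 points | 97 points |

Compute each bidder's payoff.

Hugo 0 points, Yara 0 points, Vera 37 points, Georgia 0 points.

Ordered from highest: Vera 134 points; Georgia 97 points; Yara 62 points; Hugo 45 points.
Vera has the top bid and wins; the price is the second-highest bid, 97 points.
Vera's payoff = 134 points − 97 points = 37 points. All other bidders lose, so their payoff is 0.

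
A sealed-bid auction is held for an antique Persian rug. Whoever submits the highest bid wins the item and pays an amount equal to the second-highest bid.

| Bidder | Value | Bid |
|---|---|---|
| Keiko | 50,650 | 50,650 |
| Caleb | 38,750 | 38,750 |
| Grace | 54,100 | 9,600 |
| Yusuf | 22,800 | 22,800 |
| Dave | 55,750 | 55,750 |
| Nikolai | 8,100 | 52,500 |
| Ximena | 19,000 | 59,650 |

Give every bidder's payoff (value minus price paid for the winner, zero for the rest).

Ranking the bids: Ximena 59,650; Dave 55,750; Nikolai 52,500; Keiko 50,650; Caleb 38,750; Yusuf 22,800; Grace 9,600.
Ximena has the top bid and wins; the price is the second-highest bid, 55,750.
Ximena's payoff = 19,000 − 55,750 = -36,750. All other bidders lose, so their payoff is 0.

Keiko 0, Caleb 0, Grace 0, Yusuf 0, Dave 0, Nikolai 0, Ximena -36,750.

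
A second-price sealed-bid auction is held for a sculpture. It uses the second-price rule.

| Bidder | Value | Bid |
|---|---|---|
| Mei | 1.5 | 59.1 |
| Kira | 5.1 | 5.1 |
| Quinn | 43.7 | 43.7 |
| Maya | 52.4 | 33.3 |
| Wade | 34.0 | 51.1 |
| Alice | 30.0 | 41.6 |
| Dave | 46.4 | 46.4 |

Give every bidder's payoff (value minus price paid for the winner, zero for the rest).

Payoffs: Mei -49.6, Kira 0.0, Quinn 0.0, Maya 0.0, Wade 0.0, Alice 0.0, Dave 0.0.

Bids in descending order: Mei 59.1, then Wade 51.1, then Dave 46.4, then Quinn 43.7, then Alice 41.6, then Maya 33.3, then Kira 5.1.
Mei has the top bid and wins; the price is the second-highest bid, 51.1.
Mei's payoff = 1.5 − 51.1 = -49.6. All other bidders lose, so their payoff is 0.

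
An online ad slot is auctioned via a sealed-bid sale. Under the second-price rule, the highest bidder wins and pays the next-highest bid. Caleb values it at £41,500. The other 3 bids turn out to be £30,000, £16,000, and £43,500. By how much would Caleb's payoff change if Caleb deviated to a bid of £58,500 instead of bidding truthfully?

Payoff change: -£2,000.

The highest competing bid is £43,500.
Bidding truthfully at £41,500: the top bid is £43,500 (a rival), so Caleb loses. Payoff = £0.
Bidding £58,500: Caleb has the top bid, wins, and pays the second-highest bid £43,500. Payoff = £41,500 − £43,500 = -£2,000.
Change = -£2,000 − £0 = -£2,000.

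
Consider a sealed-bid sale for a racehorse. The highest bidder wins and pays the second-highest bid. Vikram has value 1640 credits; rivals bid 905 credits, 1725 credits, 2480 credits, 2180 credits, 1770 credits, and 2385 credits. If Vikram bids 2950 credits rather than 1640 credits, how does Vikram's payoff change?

The highest competing bid is 2480 credits.
Bidding truthfully at 1640 credits: the top bid is 2480 credits (a rival), so Vikram loses. Payoff = 0 credits.
Bidding 2950 credits: Vikram has the top bid, wins, and pays the second-highest bid 2480 credits. Payoff = 1640 credits − 2480 credits = -840 credits.
Change = -840 credits − 0 credits = -840 credits.

Change in payoff: -840 credits.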